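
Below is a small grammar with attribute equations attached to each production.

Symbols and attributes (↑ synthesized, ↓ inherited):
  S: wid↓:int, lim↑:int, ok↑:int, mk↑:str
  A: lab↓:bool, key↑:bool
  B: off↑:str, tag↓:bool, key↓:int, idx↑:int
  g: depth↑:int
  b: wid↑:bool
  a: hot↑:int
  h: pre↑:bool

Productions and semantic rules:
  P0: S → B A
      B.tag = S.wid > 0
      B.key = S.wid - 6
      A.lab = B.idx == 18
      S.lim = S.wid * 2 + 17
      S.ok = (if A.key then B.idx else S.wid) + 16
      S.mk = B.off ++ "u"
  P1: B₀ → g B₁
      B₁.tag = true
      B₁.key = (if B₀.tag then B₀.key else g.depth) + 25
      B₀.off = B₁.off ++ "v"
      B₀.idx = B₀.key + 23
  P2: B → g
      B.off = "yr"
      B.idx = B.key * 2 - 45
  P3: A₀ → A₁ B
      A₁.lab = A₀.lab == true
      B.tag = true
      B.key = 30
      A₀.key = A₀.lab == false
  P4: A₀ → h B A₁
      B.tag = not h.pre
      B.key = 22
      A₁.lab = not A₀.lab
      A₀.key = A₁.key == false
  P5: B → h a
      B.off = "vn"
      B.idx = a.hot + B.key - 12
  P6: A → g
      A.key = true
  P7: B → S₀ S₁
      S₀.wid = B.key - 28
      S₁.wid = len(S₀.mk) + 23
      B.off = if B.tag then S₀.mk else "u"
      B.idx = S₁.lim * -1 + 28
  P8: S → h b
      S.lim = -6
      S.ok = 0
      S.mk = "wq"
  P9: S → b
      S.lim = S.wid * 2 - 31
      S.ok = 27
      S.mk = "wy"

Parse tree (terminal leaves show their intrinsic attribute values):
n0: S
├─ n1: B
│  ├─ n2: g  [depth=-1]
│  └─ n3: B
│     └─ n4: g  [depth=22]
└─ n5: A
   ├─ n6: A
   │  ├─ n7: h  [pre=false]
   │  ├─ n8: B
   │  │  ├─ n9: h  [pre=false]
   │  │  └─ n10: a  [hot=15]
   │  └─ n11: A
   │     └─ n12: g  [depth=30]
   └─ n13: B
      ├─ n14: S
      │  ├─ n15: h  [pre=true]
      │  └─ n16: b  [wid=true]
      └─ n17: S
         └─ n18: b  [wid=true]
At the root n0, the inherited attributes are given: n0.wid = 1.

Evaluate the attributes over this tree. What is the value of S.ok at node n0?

17

1. n0.wid = 1  [given at root]
2. n1.tag = true  [S.wid > 0]
3. n1.key = -5  [S.wid - 6]
4. n2.depth = -1  [terminal]
5. n3.tag = true  [true]
6. n3.key = 20  [(if B₀.tag then B₀.key else g.depth) + 25]
7. n4.depth = 22  [terminal]
8. n3.off = "yr"  ["yr"]
9. n3.idx = -5  [B.key * 2 - 45]
10. n1.off = "yrv"  [B₁.off ++ "v"]
11. n1.idx = 18  [B₀.key + 23]
12. n5.lab = true  [B.idx == 18]
13. n6.lab = true  [A₀.lab == true]
14. n7.pre = false  [terminal]
15. n8.tag = true  [not h.pre]
16. n8.key = 22  [22]
17. n9.pre = false  [terminal]
18. n10.hot = 15  [terminal]
19. n8.off = "vn"  ["vn"]
20. n8.idx = 25  [a.hot + B.key - 12]
21. n11.lab = false  [not A₀.lab]
22. n12.depth = 30  [terminal]
23. n11.key = true  [true]
24. n6.key = false  [A₁.key == false]
25. n13.tag = true  [true]
26. n13.key = 30  [30]
27. n14.wid = 2  [B.key - 28]
28. n15.pre = true  [terminal]
29. n16.wid = true  [terminal]
30. n14.lim = -6  [-6]
31. n14.ok = 0  [0]
32. n14.mk = "wq"  ["wq"]
33. n17.wid = 25  [len(S₀.mk) + 23]
34. n18.wid = true  [terminal]
35. n17.lim = 19  [S.wid * 2 - 31]
36. n17.ok = 27  [27]
37. n17.mk = "wy"  ["wy"]
38. n13.off = "wq"  [if B.tag then S₀.mk else "u"]
39. n13.idx = 9  [S₁.lim * -1 + 28]
40. n5.key = false  [A₀.lab == false]
41. n0.lim = 19  [S.wid * 2 + 17]
42. n0.ok = 17  [(if A.key then B.idx else S.wid) + 16]
43. n0.mk = "yrvu"  [B.off ++ "u"]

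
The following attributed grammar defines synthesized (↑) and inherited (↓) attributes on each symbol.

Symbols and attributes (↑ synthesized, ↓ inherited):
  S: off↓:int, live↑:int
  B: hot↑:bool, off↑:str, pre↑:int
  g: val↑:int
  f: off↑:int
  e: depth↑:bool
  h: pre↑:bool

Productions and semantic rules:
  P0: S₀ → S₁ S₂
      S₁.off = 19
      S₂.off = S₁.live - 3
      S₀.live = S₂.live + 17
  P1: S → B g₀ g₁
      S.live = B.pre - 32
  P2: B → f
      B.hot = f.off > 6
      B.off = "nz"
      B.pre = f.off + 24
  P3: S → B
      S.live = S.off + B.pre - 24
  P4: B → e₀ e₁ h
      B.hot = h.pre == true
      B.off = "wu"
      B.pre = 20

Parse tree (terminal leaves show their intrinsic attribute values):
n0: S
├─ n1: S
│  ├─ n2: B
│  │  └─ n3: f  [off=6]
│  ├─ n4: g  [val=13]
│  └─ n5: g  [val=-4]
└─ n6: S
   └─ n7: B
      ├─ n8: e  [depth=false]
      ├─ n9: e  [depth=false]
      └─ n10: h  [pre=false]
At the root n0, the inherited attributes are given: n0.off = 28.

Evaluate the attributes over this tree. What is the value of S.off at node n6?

1. n0.off = 28  [given at root]
2. n1.off = 19  [19]
3. n3.off = 6  [terminal]
4. n2.hot = false  [f.off > 6]
5. n2.off = "nz"  ["nz"]
6. n2.pre = 30  [f.off + 24]
7. n4.val = 13  [terminal]
8. n5.val = -4  [terminal]
9. n1.live = -2  [B.pre - 32]
10. n6.off = -5  [S₁.live - 3]
11. n8.depth = false  [terminal]
12. n9.depth = false  [terminal]
13. n10.pre = false  [terminal]
14. n7.hot = false  [h.pre == true]
15. n7.off = "wu"  ["wu"]
16. n7.pre = 20  [20]
17. n6.live = -9  [S.off + B.pre - 24]
18. n0.live = 8  [S₂.live + 17]

-5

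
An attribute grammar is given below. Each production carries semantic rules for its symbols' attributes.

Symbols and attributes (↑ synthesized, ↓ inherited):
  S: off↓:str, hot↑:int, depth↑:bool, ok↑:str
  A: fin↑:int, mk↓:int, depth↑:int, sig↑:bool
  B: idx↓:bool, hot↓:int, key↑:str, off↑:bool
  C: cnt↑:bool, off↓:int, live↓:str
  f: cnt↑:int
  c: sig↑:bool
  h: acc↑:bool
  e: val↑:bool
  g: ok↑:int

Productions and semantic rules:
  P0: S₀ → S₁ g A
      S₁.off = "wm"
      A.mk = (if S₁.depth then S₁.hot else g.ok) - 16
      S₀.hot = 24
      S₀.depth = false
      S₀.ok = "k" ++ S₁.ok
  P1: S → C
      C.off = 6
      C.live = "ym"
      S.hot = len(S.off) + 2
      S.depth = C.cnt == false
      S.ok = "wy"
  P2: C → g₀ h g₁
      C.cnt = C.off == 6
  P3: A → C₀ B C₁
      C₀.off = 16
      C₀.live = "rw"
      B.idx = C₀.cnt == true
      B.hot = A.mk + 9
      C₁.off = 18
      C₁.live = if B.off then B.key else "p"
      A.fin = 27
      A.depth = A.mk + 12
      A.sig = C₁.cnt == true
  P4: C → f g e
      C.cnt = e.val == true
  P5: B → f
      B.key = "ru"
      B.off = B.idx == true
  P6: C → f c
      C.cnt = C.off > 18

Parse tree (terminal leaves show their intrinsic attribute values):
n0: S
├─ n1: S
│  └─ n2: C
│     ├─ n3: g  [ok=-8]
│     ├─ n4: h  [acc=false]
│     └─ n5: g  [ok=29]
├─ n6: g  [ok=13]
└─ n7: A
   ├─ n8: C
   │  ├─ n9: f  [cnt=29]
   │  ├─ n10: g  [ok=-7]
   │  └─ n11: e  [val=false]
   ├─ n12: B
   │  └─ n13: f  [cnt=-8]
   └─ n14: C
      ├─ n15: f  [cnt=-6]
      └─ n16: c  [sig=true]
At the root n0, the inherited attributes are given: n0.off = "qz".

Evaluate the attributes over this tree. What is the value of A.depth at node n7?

1. n0.off = "qz"  [given at root]
2. n1.off = "wm"  ["wm"]
3. n2.off = 6  [6]
4. n2.live = "ym"  ["ym"]
5. n3.ok = -8  [terminal]
6. n4.acc = false  [terminal]
7. n5.ok = 29  [terminal]
8. n2.cnt = true  [C.off == 6]
9. n1.hot = 4  [len(S.off) + 2]
10. n1.depth = false  [C.cnt == false]
11. n1.ok = "wy"  ["wy"]
12. n6.ok = 13  [terminal]
13. n7.mk = -3  [(if S₁.depth then S₁.hot else g.ok) - 16]
14. n8.off = 16  [16]
15. n8.live = "rw"  ["rw"]
16. n9.cnt = 29  [terminal]
17. n10.ok = -7  [terminal]
18. n11.val = false  [terminal]
19. n8.cnt = false  [e.val == true]
20. n12.idx = false  [C₀.cnt == true]
21. n12.hot = 6  [A.mk + 9]
22. n13.cnt = -8  [terminal]
23. n12.key = "ru"  ["ru"]
24. n12.off = false  [B.idx == true]
25. n14.off = 18  [18]
26. n14.live = "p"  [if B.off then B.key else "p"]
27. n15.cnt = -6  [terminal]
28. n16.sig = true  [terminal]
29. n14.cnt = false  [C.off > 18]
30. n7.fin = 27  [27]
31. n7.depth = 9  [A.mk + 12]
32. n7.sig = false  [C₁.cnt == true]
33. n0.hot = 24  [24]
34. n0.depth = false  [false]
35. n0.ok = "kwy"  ["k" ++ S₁.ok]

9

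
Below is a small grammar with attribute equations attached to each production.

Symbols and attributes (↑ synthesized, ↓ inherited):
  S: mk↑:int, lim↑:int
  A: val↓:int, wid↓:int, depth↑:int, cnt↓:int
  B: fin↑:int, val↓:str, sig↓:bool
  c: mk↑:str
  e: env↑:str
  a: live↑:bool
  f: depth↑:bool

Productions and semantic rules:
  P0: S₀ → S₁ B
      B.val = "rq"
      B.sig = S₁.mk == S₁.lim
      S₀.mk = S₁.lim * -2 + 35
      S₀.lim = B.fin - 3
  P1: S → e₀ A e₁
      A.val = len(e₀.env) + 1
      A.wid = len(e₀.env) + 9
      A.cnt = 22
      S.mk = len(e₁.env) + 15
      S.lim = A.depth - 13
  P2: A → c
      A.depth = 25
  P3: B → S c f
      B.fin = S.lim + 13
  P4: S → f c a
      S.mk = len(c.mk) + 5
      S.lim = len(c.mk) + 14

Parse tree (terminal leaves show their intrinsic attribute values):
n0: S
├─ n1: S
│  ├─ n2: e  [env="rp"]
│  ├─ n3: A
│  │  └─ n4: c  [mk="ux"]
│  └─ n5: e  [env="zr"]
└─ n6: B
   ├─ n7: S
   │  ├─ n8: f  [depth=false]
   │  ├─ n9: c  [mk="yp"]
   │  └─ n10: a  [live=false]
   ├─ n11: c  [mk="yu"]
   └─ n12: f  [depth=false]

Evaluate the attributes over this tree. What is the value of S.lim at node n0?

26

1. n2.env = "rp"  [terminal]
2. n3.val = 3  [len(e₀.env) + 1]
3. n3.wid = 11  [len(e₀.env) + 9]
4. n3.cnt = 22  [22]
5. n4.mk = "ux"  [terminal]
6. n3.depth = 25  [25]
7. n5.env = "zr"  [terminal]
8. n1.mk = 17  [len(e₁.env) + 15]
9. n1.lim = 12  [A.depth - 13]
10. n6.val = "rq"  ["rq"]
11. n6.sig = false  [S₁.mk == S₁.lim]
12. n8.depth = false  [terminal]
13. n9.mk = "yp"  [terminal]
14. n10.live = false  [terminal]
15. n7.mk = 7  [len(c.mk) + 5]
16. n7.lim = 16  [len(c.mk) + 14]
17. n11.mk = "yu"  [terminal]
18. n12.depth = false  [terminal]
19. n6.fin = 29  [S.lim + 13]
20. n0.mk = 11  [S₁.lim * -2 + 35]
21. n0.lim = 26  [B.fin - 3]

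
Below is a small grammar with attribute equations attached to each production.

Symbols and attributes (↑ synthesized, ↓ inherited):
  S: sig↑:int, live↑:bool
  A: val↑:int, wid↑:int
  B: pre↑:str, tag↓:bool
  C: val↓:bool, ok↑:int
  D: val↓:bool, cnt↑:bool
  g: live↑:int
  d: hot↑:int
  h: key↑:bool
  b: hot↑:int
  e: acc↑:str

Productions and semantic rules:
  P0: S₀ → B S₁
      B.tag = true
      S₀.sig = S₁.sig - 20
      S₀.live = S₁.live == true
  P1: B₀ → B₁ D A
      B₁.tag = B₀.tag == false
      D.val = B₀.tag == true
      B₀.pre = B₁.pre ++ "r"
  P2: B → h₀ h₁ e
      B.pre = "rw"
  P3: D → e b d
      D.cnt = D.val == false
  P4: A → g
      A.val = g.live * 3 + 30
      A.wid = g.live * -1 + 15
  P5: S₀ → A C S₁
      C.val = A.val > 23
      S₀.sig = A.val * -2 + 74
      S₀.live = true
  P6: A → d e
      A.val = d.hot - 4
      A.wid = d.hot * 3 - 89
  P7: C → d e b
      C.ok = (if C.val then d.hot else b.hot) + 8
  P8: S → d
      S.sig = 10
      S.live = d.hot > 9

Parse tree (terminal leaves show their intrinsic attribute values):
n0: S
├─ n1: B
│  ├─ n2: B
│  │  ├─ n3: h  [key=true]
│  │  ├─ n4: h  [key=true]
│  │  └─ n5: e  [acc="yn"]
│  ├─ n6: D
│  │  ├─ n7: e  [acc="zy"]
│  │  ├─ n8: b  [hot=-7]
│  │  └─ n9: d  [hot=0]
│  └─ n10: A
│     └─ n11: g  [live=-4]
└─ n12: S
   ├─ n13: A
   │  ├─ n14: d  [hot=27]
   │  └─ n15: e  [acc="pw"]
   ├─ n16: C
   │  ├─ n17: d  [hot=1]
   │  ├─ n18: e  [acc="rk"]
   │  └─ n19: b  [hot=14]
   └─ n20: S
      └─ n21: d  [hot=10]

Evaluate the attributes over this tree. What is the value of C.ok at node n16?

22

1. n1.tag = true  [true]
2. n2.tag = false  [B₀.tag == false]
3. n3.key = true  [terminal]
4. n4.key = true  [terminal]
5. n5.acc = "yn"  [terminal]
6. n2.pre = "rw"  ["rw"]
7. n6.val = true  [B₀.tag == true]
8. n7.acc = "zy"  [terminal]
9. n8.hot = -7  [terminal]
10. n9.hot = 0  [terminal]
11. n6.cnt = false  [D.val == false]
12. n11.live = -4  [terminal]
13. n10.val = 18  [g.live * 3 + 30]
14. n10.wid = 19  [g.live * -1 + 15]
15. n1.pre = "rwr"  [B₁.pre ++ "r"]
16. n14.hot = 27  [terminal]
17. n15.acc = "pw"  [terminal]
18. n13.val = 23  [d.hot - 4]
19. n13.wid = -8  [d.hot * 3 - 89]
20. n16.val = false  [A.val > 23]
21. n17.hot = 1  [terminal]
22. n18.acc = "rk"  [terminal]
23. n19.hot = 14  [terminal]
24. n16.ok = 22  [(if C.val then d.hot else b.hot) + 8]
25. n21.hot = 10  [terminal]
26. n20.sig = 10  [10]
27. n20.live = true  [d.hot > 9]
28. n12.sig = 28  [A.val * -2 + 74]
29. n12.live = true  [true]
30. n0.sig = 8  [S₁.sig - 20]
31. n0.live = true  [S₁.live == true]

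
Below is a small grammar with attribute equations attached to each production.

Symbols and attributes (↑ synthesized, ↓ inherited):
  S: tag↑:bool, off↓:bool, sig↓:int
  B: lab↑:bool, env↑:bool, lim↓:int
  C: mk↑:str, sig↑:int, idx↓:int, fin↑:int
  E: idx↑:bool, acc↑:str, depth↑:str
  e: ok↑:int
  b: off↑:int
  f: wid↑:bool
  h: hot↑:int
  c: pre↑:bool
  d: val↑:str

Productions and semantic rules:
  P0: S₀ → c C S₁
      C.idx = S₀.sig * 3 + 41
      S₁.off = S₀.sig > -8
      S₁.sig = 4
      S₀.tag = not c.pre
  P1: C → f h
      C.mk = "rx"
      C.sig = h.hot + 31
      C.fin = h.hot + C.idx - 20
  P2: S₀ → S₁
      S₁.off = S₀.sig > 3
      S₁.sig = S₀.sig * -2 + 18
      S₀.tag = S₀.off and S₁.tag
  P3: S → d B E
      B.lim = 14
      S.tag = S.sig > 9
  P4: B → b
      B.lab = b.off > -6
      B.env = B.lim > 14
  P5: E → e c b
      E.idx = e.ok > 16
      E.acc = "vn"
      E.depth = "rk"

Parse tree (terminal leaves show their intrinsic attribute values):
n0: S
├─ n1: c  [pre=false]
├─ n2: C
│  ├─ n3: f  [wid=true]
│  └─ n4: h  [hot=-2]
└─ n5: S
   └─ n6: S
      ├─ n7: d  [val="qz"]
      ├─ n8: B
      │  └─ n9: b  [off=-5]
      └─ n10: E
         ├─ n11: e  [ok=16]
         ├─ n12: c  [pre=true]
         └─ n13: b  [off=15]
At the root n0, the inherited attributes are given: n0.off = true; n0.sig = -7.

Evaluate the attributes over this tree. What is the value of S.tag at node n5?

1. n0.off = true  [given at root]
2. n0.sig = -7  [given at root]
3. n1.pre = false  [terminal]
4. n2.idx = 20  [S₀.sig * 3 + 41]
5. n3.wid = true  [terminal]
6. n4.hot = -2  [terminal]
7. n2.mk = "rx"  ["rx"]
8. n2.sig = 29  [h.hot + 31]
9. n2.fin = -2  [h.hot + C.idx - 20]
10. n5.off = true  [S₀.sig > -8]
11. n5.sig = 4  [4]
12. n6.off = true  [S₀.sig > 3]
13. n6.sig = 10  [S₀.sig * -2 + 18]
14. n7.val = "qz"  [terminal]
15. n8.lim = 14  [14]
16. n9.off = -5  [terminal]
17. n8.lab = true  [b.off > -6]
18. n8.env = false  [B.lim > 14]
19. n11.ok = 16  [terminal]
20. n12.pre = true  [terminal]
21. n13.off = 15  [terminal]
22. n10.idx = false  [e.ok > 16]
23. n10.acc = "vn"  ["vn"]
24. n10.depth = "rk"  ["rk"]
25. n6.tag = true  [S.sig > 9]
26. n5.tag = true  [S₀.off and S₁.tag]
27. n0.tag = true  [not c.pre]

true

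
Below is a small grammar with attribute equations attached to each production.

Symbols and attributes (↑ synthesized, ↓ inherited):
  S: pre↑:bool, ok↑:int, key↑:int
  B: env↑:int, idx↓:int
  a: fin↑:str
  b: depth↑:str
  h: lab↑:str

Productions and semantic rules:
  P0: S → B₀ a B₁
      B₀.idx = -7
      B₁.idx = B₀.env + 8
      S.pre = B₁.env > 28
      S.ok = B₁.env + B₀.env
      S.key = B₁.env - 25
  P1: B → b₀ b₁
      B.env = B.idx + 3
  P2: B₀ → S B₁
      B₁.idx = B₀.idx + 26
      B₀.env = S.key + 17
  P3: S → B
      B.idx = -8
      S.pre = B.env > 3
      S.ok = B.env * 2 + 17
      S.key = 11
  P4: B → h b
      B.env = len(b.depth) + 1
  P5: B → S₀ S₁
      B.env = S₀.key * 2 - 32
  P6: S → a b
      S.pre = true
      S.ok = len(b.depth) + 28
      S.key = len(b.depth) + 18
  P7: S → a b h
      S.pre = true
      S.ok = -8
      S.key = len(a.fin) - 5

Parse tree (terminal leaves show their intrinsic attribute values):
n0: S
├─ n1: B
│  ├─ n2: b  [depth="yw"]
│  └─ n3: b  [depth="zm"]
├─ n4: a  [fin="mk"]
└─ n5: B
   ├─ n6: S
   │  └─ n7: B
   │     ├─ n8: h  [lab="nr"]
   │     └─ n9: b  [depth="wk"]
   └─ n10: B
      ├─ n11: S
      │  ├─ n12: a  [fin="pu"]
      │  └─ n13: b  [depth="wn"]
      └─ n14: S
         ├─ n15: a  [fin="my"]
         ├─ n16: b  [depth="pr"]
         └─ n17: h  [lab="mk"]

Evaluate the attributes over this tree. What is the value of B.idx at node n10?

1. n1.idx = -7  [-7]
2. n2.depth = "yw"  [terminal]
3. n3.depth = "zm"  [terminal]
4. n1.env = -4  [B.idx + 3]
5. n4.fin = "mk"  [terminal]
6. n5.idx = 4  [B₀.env + 8]
7. n7.idx = -8  [-8]
8. n8.lab = "nr"  [terminal]
9. n9.depth = "wk"  [terminal]
10. n7.env = 3  [len(b.depth) + 1]
11. n6.pre = false  [B.env > 3]
12. n6.ok = 23  [B.env * 2 + 17]
13. n6.key = 11  [11]
14. n10.idx = 30  [B₀.idx + 26]
15. n12.fin = "pu"  [terminal]
16. n13.depth = "wn"  [terminal]
17. n11.pre = true  [true]
18. n11.ok = 30  [len(b.depth) + 28]
19. n11.key = 20  [len(b.depth) + 18]
20. n15.fin = "my"  [terminal]
21. n16.depth = "pr"  [terminal]
22. n17.lab = "mk"  [terminal]
23. n14.pre = true  [true]
24. n14.ok = -8  [-8]
25. n14.key = -3  [len(a.fin) - 5]
26. n10.env = 8  [S₀.key * 2 - 32]
27. n5.env = 28  [S.key + 17]
28. n0.pre = false  [B₁.env > 28]
29. n0.ok = 24  [B₁.env + B₀.env]
30. n0.key = 3  [B₁.env - 25]

30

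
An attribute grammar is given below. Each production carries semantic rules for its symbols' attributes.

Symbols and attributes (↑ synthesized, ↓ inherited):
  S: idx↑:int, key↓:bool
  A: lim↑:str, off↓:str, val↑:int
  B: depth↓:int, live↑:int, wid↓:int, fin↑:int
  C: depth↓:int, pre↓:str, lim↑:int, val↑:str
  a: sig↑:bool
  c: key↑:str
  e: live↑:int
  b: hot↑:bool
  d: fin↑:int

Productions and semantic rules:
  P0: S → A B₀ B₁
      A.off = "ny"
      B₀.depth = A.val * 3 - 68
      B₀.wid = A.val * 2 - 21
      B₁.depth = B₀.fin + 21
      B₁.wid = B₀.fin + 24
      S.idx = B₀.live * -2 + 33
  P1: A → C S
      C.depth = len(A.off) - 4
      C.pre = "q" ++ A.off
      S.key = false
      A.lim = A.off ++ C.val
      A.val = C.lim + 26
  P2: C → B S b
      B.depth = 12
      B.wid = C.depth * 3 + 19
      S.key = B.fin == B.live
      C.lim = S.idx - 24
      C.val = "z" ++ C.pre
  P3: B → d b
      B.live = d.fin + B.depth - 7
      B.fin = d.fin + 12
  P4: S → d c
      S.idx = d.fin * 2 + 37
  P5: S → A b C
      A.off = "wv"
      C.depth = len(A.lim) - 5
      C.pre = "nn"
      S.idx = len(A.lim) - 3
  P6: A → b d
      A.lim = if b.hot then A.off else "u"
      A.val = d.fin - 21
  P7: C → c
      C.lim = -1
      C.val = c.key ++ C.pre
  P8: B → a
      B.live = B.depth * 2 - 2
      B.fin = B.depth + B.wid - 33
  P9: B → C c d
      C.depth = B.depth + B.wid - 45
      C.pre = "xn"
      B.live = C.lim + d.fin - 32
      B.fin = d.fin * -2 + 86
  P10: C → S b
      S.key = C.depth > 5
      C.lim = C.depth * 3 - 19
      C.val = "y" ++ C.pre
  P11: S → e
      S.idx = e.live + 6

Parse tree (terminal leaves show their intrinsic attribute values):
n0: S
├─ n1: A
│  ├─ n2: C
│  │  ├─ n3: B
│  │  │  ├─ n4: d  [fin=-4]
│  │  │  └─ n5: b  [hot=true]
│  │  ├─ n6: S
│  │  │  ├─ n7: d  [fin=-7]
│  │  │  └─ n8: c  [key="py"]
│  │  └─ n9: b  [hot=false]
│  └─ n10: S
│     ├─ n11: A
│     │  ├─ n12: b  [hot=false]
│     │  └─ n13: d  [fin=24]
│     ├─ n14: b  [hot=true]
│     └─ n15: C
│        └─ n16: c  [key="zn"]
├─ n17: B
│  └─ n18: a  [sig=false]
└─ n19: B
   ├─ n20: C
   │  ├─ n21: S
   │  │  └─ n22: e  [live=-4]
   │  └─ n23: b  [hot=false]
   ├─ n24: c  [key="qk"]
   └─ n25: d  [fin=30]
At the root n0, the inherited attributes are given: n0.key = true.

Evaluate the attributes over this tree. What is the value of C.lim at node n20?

-1

1. n0.key = true  [given at root]
2. n1.off = "ny"  ["ny"]
3. n2.depth = -2  [len(A.off) - 4]
4. n2.pre = "qny"  ["q" ++ A.off]
5. n3.depth = 12  [12]
6. n3.wid = 13  [C.depth * 3 + 19]
7. n4.fin = -4  [terminal]
8. n5.hot = true  [terminal]
9. n3.live = 1  [d.fin + B.depth - 7]
10. n3.fin = 8  [d.fin + 12]
11. n6.key = false  [B.fin == B.live]
12. n7.fin = -7  [terminal]
13. n8.key = "py"  [terminal]
14. n6.idx = 23  [d.fin * 2 + 37]
15. n9.hot = false  [terminal]
16. n2.lim = -1  [S.idx - 24]
17. n2.val = "zqny"  ["z" ++ C.pre]
18. n10.key = false  [false]
19. n11.off = "wv"  ["wv"]
20. n12.hot = false  [terminal]
21. n13.fin = 24  [terminal]
22. n11.lim = "u"  [if b.hot then A.off else "u"]
23. n11.val = 3  [d.fin - 21]
24. n14.hot = true  [terminal]
25. n15.depth = -4  [len(A.lim) - 5]
26. n15.pre = "nn"  ["nn"]
27. n16.key = "zn"  [terminal]
28. n15.lim = -1  [-1]
29. n15.val = "znnn"  [c.key ++ C.pre]
30. n10.idx = -2  [len(A.lim) - 3]
31. n1.lim = "nyzqny"  [A.off ++ C.val]
32. n1.val = 25  [C.lim + 26]
33. n17.depth = 7  [A.val * 3 - 68]
34. n17.wid = 29  [A.val * 2 - 21]
35. n18.sig = false  [terminal]
36. n17.live = 12  [B.depth * 2 - 2]
37. n17.fin = 3  [B.depth + B.wid - 33]
38. n19.depth = 24  [B₀.fin + 21]
39. n19.wid = 27  [B₀.fin + 24]
40. n20.depth = 6  [B.depth + B.wid - 45]
41. n20.pre = "xn"  ["xn"]
42. n21.key = true  [C.depth > 5]
43. n22.live = -4  [terminal]
44. n21.idx = 2  [e.live + 6]
45. n23.hot = false  [terminal]
46. n20.lim = -1  [C.depth * 3 - 19]
47. n20.val = "yxn"  ["y" ++ C.pre]
48. n24.key = "qk"  [terminal]
49. n25.fin = 30  [terminal]
50. n19.live = -3  [C.lim + d.fin - 32]
51. n19.fin = 26  [d.fin * -2 + 86]
52. n0.idx = 9  [B₀.live * -2 + 33]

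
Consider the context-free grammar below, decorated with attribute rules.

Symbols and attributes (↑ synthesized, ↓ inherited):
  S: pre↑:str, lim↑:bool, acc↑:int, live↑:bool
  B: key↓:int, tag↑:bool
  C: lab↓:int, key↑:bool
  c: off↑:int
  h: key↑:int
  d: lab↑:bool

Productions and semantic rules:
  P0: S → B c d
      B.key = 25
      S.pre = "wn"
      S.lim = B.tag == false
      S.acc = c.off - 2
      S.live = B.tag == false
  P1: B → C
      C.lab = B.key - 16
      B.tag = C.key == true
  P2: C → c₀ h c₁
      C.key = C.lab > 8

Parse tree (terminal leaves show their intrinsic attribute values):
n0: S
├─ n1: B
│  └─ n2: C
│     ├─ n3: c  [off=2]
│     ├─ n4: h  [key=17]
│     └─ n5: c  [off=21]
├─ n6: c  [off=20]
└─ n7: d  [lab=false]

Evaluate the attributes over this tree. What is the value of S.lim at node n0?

1. n1.key = 25  [25]
2. n2.lab = 9  [B.key - 16]
3. n3.off = 2  [terminal]
4. n4.key = 17  [terminal]
5. n5.off = 21  [terminal]
6. n2.key = true  [C.lab > 8]
7. n1.tag = true  [C.key == true]
8. n6.off = 20  [terminal]
9. n7.lab = false  [terminal]
10. n0.pre = "wn"  ["wn"]
11. n0.lim = false  [B.tag == false]
12. n0.acc = 18  [c.off - 2]
13. n0.live = false  [B.tag == false]

false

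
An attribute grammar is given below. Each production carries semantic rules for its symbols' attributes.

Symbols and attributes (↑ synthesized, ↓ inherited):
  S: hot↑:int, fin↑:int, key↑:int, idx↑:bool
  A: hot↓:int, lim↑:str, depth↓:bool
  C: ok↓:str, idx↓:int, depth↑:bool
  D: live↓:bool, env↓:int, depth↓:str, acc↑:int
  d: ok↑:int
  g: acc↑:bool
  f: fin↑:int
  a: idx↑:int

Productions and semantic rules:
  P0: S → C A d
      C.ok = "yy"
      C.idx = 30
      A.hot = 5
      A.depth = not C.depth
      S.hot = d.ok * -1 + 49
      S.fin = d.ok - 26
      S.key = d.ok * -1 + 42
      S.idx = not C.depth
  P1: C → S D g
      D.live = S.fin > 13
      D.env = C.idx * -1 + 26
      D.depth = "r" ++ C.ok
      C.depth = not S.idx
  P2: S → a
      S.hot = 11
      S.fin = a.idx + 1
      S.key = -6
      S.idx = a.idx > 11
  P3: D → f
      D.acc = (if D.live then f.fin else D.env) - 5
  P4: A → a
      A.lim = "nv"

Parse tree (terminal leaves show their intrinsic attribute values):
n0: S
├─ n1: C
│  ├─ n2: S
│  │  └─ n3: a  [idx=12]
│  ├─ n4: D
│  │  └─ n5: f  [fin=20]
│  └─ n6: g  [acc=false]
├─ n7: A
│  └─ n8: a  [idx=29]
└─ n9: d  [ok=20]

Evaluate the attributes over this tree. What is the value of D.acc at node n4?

-9

1. n1.ok = "yy"  ["yy"]
2. n1.idx = 30  [30]
3. n3.idx = 12  [terminal]
4. n2.hot = 11  [11]
5. n2.fin = 13  [a.idx + 1]
6. n2.key = -6  [-6]
7. n2.idx = true  [a.idx > 11]
8. n4.live = false  [S.fin > 13]
9. n4.env = -4  [C.idx * -1 + 26]
10. n4.depth = "ryy"  ["r" ++ C.ok]
11. n5.fin = 20  [terminal]
12. n4.acc = -9  [(if D.live then f.fin else D.env) - 5]
13. n6.acc = false  [terminal]
14. n1.depth = false  [not S.idx]
15. n7.hot = 5  [5]
16. n7.depth = true  [not C.depth]
17. n8.idx = 29  [terminal]
18. n7.lim = "nv"  ["nv"]
19. n9.ok = 20  [terminal]
20. n0.hot = 29  [d.ok * -1 + 49]
21. n0.fin = -6  [d.ok - 26]
22. n0.key = 22  [d.ok * -1 + 42]
23. n0.idx = true  [not C.depth]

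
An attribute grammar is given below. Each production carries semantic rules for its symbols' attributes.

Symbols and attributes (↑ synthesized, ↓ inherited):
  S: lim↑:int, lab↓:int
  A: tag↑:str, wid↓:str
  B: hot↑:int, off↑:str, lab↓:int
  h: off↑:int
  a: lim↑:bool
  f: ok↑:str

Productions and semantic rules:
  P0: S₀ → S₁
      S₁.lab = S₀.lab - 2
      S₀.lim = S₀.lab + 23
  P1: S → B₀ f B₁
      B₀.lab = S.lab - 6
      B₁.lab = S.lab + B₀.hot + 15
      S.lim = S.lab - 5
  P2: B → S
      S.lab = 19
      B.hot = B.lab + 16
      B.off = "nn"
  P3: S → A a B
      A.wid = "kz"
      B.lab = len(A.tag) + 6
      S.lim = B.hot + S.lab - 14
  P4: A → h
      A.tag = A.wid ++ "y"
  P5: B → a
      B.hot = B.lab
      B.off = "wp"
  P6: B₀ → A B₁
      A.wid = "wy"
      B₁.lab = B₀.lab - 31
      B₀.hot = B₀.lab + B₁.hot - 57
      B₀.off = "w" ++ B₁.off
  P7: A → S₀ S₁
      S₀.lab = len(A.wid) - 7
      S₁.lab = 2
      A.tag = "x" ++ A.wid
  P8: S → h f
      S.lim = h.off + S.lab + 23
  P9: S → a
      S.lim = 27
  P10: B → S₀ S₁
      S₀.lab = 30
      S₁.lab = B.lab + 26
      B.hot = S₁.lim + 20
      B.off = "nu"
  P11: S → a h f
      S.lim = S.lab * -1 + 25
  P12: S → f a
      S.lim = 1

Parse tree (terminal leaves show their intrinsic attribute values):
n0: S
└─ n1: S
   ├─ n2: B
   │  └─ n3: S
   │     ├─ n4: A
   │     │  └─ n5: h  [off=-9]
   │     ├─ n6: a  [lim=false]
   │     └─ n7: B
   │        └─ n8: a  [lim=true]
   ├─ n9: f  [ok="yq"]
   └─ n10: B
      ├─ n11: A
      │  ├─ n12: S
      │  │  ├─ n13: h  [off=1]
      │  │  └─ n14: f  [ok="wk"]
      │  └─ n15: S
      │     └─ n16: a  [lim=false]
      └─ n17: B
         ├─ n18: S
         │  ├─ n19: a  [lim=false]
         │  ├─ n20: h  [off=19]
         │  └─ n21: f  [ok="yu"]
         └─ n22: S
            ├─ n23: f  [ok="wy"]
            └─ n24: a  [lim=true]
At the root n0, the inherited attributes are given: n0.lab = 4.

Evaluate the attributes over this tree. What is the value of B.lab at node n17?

1. n0.lab = 4  [given at root]
2. n1.lab = 2  [S₀.lab - 2]
3. n2.lab = -4  [S.lab - 6]
4. n3.lab = 19  [19]
5. n4.wid = "kz"  ["kz"]
6. n5.off = -9  [terminal]
7. n4.tag = "kzy"  [A.wid ++ "y"]
8. n6.lim = false  [terminal]
9. n7.lab = 9  [len(A.tag) + 6]
10. n8.lim = true  [terminal]
11. n7.hot = 9  [B.lab]
12. n7.off = "wp"  ["wp"]
13. n3.lim = 14  [B.hot + S.lab - 14]
14. n2.hot = 12  [B.lab + 16]
15. n2.off = "nn"  ["nn"]
16. n9.ok = "yq"  [terminal]
17. n10.lab = 29  [S.lab + B₀.hot + 15]
18. n11.wid = "wy"  ["wy"]
19. n12.lab = -5  [len(A.wid) - 7]
20. n13.off = 1  [terminal]
21. n14.ok = "wk"  [terminal]
22. n12.lim = 19  [h.off + S.lab + 23]
23. n15.lab = 2  [2]
24. n16.lim = false  [terminal]
25. n15.lim = 27  [27]
26. n11.tag = "xwy"  ["x" ++ A.wid]
27. n17.lab = -2  [B₀.lab - 31]
28. n18.lab = 30  [30]
29. n19.lim = false  [terminal]
30. n20.off = 19  [terminal]
31. n21.ok = "yu"  [terminal]
32. n18.lim = -5  [S.lab * -1 + 25]
33. n22.lab = 24  [B.lab + 26]
34. n23.ok = "wy"  [terminal]
35. n24.lim = true  [terminal]
36. n22.lim = 1  [1]
37. n17.hot = 21  [S₁.lim + 20]
38. n17.off = "nu"  ["nu"]
39. n10.hot = -7  [B₀.lab + B₁.hot - 57]
40. n10.off = "wnu"  ["w" ++ B₁.off]
41. n1.lim = -3  [S.lab - 5]
42. n0.lim = 27  [S₀.lab + 23]

-2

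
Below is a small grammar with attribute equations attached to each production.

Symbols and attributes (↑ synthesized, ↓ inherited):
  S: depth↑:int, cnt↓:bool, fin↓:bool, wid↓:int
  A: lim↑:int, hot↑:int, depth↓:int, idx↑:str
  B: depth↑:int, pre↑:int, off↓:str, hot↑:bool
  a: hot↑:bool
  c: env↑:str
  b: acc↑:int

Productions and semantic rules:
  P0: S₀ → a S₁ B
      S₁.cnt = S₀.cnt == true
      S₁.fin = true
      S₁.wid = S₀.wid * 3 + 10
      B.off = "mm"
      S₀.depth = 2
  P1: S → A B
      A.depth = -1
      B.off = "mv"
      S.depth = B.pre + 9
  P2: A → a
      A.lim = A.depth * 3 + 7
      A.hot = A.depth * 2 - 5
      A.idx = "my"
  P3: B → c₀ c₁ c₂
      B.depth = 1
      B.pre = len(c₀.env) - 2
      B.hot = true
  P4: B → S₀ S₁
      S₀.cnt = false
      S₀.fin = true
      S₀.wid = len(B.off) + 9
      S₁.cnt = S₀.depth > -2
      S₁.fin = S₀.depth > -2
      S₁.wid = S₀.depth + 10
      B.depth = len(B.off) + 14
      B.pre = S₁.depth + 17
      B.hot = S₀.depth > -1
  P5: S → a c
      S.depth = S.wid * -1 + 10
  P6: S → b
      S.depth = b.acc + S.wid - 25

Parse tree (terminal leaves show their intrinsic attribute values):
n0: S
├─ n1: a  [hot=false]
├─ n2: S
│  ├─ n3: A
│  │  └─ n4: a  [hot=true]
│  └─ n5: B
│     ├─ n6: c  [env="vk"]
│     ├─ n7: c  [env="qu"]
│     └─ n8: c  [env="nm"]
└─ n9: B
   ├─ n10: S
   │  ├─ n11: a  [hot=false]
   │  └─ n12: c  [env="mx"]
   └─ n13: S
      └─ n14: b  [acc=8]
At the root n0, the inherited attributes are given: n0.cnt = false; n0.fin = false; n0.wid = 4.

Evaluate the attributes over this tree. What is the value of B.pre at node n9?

9

1. n0.cnt = false  [given at root]
2. n0.fin = false  [given at root]
3. n0.wid = 4  [given at root]
4. n1.hot = false  [terminal]
5. n2.cnt = false  [S₀.cnt == true]
6. n2.fin = true  [true]
7. n2.wid = 22  [S₀.wid * 3 + 10]
8. n3.depth = -1  [-1]
9. n4.hot = true  [terminal]
10. n3.lim = 4  [A.depth * 3 + 7]
11. n3.hot = -7  [A.depth * 2 - 5]
12. n3.idx = "my"  ["my"]
13. n5.off = "mv"  ["mv"]
14. n6.env = "vk"  [terminal]
15. n7.env = "qu"  [terminal]
16. n8.env = "nm"  [terminal]
17. n5.depth = 1  [1]
18. n5.pre = 0  [len(c₀.env) - 2]
19. n5.hot = true  [true]
20. n2.depth = 9  [B.pre + 9]
21. n9.off = "mm"  ["mm"]
22. n10.cnt = false  [false]
23. n10.fin = true  [true]
24. n10.wid = 11  [len(B.off) + 9]
25. n11.hot = false  [terminal]
26. n12.env = "mx"  [terminal]
27. n10.depth = -1  [S.wid * -1 + 10]
28. n13.cnt = true  [S₀.depth > -2]
29. n13.fin = true  [S₀.depth > -2]
30. n13.wid = 9  [S₀.depth + 10]
31. n14.acc = 8  [terminal]
32. n13.depth = -8  [b.acc + S.wid - 25]
33. n9.depth = 16  [len(B.off) + 14]
34. n9.pre = 9  [S₁.depth + 17]
35. n9.hot = false  [S₀.depth > -1]
36. n0.depth = 2  [2]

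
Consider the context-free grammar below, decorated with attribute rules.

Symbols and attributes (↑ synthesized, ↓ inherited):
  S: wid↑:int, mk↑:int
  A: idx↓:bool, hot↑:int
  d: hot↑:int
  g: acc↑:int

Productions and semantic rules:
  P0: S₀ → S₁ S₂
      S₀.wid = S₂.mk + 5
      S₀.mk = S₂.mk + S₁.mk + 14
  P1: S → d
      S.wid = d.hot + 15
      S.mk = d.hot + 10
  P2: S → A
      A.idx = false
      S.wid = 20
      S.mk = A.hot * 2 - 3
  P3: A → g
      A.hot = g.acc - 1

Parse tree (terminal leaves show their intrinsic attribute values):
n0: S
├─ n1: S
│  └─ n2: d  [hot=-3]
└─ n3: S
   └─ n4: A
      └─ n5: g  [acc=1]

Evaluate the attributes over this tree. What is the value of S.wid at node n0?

2

1. n2.hot = -3  [terminal]
2. n1.wid = 12  [d.hot + 15]
3. n1.mk = 7  [d.hot + 10]
4. n4.idx = false  [false]
5. n5.acc = 1  [terminal]
6. n4.hot = 0  [g.acc - 1]
7. n3.wid = 20  [20]
8. n3.mk = -3  [A.hot * 2 - 3]
9. n0.wid = 2  [S₂.mk + 5]
10. n0.mk = 18  [S₂.mk + S₁.mk + 14]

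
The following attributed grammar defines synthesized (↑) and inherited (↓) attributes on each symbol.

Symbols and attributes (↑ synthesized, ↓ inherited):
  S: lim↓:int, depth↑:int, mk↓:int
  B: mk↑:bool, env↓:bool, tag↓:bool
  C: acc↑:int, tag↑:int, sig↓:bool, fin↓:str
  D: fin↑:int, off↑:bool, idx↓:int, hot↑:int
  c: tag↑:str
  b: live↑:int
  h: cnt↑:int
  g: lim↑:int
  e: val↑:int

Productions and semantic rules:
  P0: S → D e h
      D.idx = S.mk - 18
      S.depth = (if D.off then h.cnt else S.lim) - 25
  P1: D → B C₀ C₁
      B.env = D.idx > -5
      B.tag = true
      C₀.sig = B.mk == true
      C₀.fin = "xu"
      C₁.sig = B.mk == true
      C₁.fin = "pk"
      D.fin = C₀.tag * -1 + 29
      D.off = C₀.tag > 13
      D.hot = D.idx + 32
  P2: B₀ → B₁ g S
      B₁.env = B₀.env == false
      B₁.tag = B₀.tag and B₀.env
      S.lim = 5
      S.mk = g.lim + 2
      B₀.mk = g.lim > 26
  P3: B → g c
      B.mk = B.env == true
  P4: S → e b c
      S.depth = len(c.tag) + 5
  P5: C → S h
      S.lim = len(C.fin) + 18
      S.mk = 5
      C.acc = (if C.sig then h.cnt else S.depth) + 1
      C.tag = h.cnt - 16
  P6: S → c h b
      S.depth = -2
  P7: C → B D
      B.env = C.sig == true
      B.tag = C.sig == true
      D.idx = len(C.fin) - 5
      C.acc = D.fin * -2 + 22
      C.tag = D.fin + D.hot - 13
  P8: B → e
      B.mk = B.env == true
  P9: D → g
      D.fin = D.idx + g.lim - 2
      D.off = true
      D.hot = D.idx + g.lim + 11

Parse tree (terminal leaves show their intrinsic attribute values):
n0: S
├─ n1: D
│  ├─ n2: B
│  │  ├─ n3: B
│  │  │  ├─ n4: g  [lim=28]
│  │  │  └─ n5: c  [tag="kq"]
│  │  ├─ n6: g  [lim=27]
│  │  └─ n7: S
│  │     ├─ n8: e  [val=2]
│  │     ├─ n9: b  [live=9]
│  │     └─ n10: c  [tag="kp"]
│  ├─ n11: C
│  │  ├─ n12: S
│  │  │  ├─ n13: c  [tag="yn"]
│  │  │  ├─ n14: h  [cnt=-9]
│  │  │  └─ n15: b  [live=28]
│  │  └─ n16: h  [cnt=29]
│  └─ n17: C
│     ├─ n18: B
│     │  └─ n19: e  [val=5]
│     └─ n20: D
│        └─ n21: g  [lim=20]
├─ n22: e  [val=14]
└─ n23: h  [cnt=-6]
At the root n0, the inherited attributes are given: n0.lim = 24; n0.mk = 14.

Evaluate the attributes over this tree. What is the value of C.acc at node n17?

-8

1. n0.lim = 24  [given at root]
2. n0.mk = 14  [given at root]
3. n1.idx = -4  [S.mk - 18]
4. n2.env = true  [D.idx > -5]
5. n2.tag = true  [true]
6. n3.env = false  [B₀.env == false]
7. n3.tag = true  [B₀.tag and B₀.env]
8. n4.lim = 28  [terminal]
9. n5.tag = "kq"  [terminal]
10. n3.mk = false  [B.env == true]
11. n6.lim = 27  [terminal]
12. n7.lim = 5  [5]
13. n7.mk = 29  [g.lim + 2]
14. n8.val = 2  [terminal]
15. n9.live = 9  [terminal]
16. n10.tag = "kp"  [terminal]
17. n7.depth = 7  [len(c.tag) + 5]
18. n2.mk = true  [g.lim > 26]
19. n11.sig = true  [B.mk == true]
20. n11.fin = "xu"  ["xu"]
21. n12.lim = 20  [len(C.fin) + 18]
22. n12.mk = 5  [5]
23. n13.tag = "yn"  [terminal]
24. n14.cnt = -9  [terminal]
25. n15.live = 28  [terminal]
26. n12.depth = -2  [-2]
27. n16.cnt = 29  [terminal]
28. n11.acc = 30  [(if C.sig then h.cnt else S.depth) + 1]
29. n11.tag = 13  [h.cnt - 16]
30. n17.sig = true  [B.mk == true]
31. n17.fin = "pk"  ["pk"]
32. n18.env = true  [C.sig == true]
33. n18.tag = true  [C.sig == true]
34. n19.val = 5  [terminal]
35. n18.mk = true  [B.env == true]
36. n20.idx = -3  [len(C.fin) - 5]
37. n21.lim = 20  [terminal]
38. n20.fin = 15  [D.idx + g.lim - 2]
39. n20.off = true  [true]
40. n20.hot = 28  [D.idx + g.lim + 11]
41. n17.acc = -8  [D.fin * -2 + 22]
42. n17.tag = 30  [D.fin + D.hot - 13]
43. n1.fin = 16  [C₀.tag * -1 + 29]
44. n1.off = false  [C₀.tag > 13]
45. n1.hot = 28  [D.idx + 32]
46. n22.val = 14  [terminal]
47. n23.cnt = -6  [terminal]
48. n0.depth = -1  [(if D.off then h.cnt else S.lim) - 25]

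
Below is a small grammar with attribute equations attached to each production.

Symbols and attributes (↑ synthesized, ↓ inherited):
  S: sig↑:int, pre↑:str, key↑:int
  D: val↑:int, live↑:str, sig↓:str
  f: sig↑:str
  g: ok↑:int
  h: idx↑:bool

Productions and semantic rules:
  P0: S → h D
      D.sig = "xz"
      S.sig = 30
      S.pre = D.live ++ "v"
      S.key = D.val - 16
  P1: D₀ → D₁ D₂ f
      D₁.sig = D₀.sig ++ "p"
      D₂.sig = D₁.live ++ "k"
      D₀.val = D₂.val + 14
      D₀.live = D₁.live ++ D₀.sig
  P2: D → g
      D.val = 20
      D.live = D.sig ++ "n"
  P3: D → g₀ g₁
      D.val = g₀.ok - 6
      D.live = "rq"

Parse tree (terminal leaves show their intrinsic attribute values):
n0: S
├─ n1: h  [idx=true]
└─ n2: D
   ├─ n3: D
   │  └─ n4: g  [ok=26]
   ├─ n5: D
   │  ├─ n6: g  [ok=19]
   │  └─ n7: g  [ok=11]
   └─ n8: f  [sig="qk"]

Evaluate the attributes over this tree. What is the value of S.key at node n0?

11

1. n1.idx = true  [terminal]
2. n2.sig = "xz"  ["xz"]
3. n3.sig = "xzp"  [D₀.sig ++ "p"]
4. n4.ok = 26  [terminal]
5. n3.val = 20  [20]
6. n3.live = "xzpn"  [D.sig ++ "n"]
7. n5.sig = "xzpnk"  [D₁.live ++ "k"]
8. n6.ok = 19  [terminal]
9. n7.ok = 11  [terminal]
10. n5.val = 13  [g₀.ok - 6]
11. n5.live = "rq"  ["rq"]
12. n8.sig = "qk"  [terminal]
13. n2.val = 27  [D₂.val + 14]
14. n2.live = "xzpnxz"  [D₁.live ++ D₀.sig]
15. n0.sig = 30  [30]
16. n0.pre = "xzpnxzv"  [D.live ++ "v"]
17. n0.key = 11  [D.val - 16]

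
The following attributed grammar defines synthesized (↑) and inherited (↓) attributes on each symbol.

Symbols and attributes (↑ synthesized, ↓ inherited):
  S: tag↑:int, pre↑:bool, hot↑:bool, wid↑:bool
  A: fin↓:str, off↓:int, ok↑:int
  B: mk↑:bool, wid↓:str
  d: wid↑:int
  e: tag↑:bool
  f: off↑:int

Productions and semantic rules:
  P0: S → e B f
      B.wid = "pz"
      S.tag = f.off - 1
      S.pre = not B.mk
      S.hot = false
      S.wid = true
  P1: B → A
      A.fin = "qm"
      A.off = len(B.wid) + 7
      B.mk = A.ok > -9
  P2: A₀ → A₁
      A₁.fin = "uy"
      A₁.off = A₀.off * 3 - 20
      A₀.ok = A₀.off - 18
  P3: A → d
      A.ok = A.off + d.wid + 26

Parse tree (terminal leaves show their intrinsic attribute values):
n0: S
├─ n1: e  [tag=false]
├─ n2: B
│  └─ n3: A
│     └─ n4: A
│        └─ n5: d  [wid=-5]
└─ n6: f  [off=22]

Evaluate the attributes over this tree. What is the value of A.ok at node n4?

28

1. n1.tag = false  [terminal]
2. n2.wid = "pz"  ["pz"]
3. n3.fin = "qm"  ["qm"]
4. n3.off = 9  [len(B.wid) + 7]
5. n4.fin = "uy"  ["uy"]
6. n4.off = 7  [A₀.off * 3 - 20]
7. n5.wid = -5  [terminal]
8. n4.ok = 28  [A.off + d.wid + 26]
9. n3.ok = -9  [A₀.off - 18]
10. n2.mk = false  [A.ok > -9]
11. n6.off = 22  [terminal]
12. n0.tag = 21  [f.off - 1]
13. n0.pre = true  [not B.mk]
14. n0.hot = false  [false]
15. n0.wid = true  [true]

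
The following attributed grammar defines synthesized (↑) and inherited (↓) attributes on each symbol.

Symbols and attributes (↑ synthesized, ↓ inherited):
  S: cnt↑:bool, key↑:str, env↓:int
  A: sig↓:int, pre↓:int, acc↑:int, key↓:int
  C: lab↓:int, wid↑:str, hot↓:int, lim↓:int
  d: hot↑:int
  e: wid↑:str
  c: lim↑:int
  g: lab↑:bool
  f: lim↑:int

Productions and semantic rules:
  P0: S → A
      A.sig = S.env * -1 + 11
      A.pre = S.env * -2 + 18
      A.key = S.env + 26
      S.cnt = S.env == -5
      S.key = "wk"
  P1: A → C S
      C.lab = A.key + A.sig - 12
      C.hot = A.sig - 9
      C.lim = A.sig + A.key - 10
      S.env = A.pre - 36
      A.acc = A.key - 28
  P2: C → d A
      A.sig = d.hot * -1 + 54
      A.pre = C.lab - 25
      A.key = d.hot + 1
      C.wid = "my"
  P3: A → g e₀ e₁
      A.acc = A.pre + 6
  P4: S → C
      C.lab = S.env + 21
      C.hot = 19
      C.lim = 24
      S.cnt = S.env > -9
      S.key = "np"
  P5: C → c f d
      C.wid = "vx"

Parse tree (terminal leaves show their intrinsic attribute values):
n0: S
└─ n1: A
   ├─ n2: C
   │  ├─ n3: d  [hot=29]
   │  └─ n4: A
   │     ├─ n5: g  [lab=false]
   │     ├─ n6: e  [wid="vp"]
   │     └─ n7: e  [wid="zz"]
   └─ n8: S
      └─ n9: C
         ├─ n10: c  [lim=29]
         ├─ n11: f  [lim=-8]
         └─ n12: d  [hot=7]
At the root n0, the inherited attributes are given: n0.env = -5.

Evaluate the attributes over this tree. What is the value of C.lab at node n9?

13

1. n0.env = -5  [given at root]
2. n1.sig = 16  [S.env * -1 + 11]
3. n1.pre = 28  [S.env * -2 + 18]
4. n1.key = 21  [S.env + 26]
5. n2.lab = 25  [A.key + A.sig - 12]
6. n2.hot = 7  [A.sig - 9]
7. n2.lim = 27  [A.sig + A.key - 10]
8. n3.hot = 29  [terminal]
9. n4.sig = 25  [d.hot * -1 + 54]
10. n4.pre = 0  [C.lab - 25]
11. n4.key = 30  [d.hot + 1]
12. n5.lab = false  [terminal]
13. n6.wid = "vp"  [terminal]
14. n7.wid = "zz"  [terminal]
15. n4.acc = 6  [A.pre + 6]
16. n2.wid = "my"  ["my"]
17. n8.env = -8  [A.pre - 36]
18. n9.lab = 13  [S.env + 21]
19. n9.hot = 19  [19]
20. n9.lim = 24  [24]
21. n10.lim = 29  [terminal]
22. n11.lim = -8  [terminal]
23. n12.hot = 7  [terminal]
24. n9.wid = "vx"  ["vx"]
25. n8.cnt = true  [S.env > -9]
26. n8.key = "np"  ["np"]
27. n1.acc = -7  [A.key - 28]
28. n0.cnt = true  [S.env == -5]
29. n0.key = "wk"  ["wk"]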